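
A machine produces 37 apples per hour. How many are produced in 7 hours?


Production rate: 37 apples per hour
Time: 7 hours
Total: 37 x 7 = 259 apples

259 apples


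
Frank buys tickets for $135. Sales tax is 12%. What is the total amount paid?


Calculate the tax:
12% of $135 = $16.20
Add tax to price:
$135 + $16.20 = $151.20

$151.20


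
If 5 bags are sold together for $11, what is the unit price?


Total cost: $11
Number of items: 5
Unit price: $11 / 5 = $2.20

$2.20


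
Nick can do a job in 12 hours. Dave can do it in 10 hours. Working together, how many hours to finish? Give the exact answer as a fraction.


Nick's rate: 1/12 of the job per hour
Dave's rate: 1/10 of the job per hour
Combined rate: 1/12 + 1/10 = 11/60 per hour
Time = 1 / (11/60) = 60/11 hours (≈ 5.45 hours)

60/11 hours


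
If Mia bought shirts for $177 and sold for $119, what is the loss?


Selling price = $119
Cost price = $177
Loss = cost price - selling price:
Loss = $177 - $119 = $58

$58


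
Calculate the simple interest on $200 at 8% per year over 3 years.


Use the formula I = P x R x T / 100
P x R x T = 200 x 8 x 3 = 4800
I = 4800 / 100 = $48

$48


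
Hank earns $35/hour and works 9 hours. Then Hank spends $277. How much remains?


Calculate earnings:
9 x $35 = $315
Subtract spending:
$315 - $277 = $38

$38


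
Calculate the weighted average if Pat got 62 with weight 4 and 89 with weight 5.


Weighted sum:
4 x 62 + 5 x 89 = 693
Total weight:
4 + 5 = 9
Weighted average:
693 / 9 = 77

77


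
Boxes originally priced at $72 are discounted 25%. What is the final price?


Calculate the discount amount:
25% of $72 = $18
Subtract from original:
$72 - $18 = $54

$54


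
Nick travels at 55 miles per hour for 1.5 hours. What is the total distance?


Use the formula: distance = speed x time
Speed = 55 mph, Time = 1.5 hours
55 x 1.5 = 82.5 miles

82.5 miles


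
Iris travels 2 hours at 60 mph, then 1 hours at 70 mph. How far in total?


Leg 1 distance:
60 x 2 = 120 miles
Leg 2 distance:
70 x 1 = 70 miles
Total distance:
120 + 70 = 190 miles

190 miles


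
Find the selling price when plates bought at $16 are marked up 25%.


Calculate the markup amount:
25% of $16 = $4
Add to cost:
$16 + $4 = $20

$20


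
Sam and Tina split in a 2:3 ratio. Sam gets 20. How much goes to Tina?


Find the multiplier:
20 / 2 = 10
Apply to Tina's share:
3 x 10 = 30

30


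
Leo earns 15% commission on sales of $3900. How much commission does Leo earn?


Convert rate to decimal:
15% = 0.15
Multiply by sales:
$3900 x 0.15 = $585

$585


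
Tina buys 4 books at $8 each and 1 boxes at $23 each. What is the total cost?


Cost of books:
4 x $8 = $32
Cost of boxes:
1 x $23 = $23
Add both:
$32 + $23 = $55

$55


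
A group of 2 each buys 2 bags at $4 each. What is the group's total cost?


Cost per person:
2 x $4 = $8
Group total:
2 x $8 = $16

$16


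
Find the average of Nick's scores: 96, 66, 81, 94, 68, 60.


Add the scores:
96 + 66 + 81 + 94 + 68 + 60 = 465
Divide by the number of tests:
465 / 6 = 77.5

77.5


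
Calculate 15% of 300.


Convert percentage to decimal:
15% = 0.15
Multiply:
300 x 0.15 = 45

45


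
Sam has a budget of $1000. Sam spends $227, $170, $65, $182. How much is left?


Add up expenses:
$227 + $170 + $65 + $182 = $644
Subtract from budget:
$1000 - $644 = $356

$356


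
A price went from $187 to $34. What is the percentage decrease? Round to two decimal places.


Find the absolute change:
|34 - 187| = 153
Divide by original and multiply by 100:
153 / 187 x 100 = 81.8181...% ≈ 81.82%

81.82%


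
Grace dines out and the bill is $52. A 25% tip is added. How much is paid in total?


Calculate the tip:
25% of $52 = $13
Add tip to meal cost:
$52 + $13 = $65

$65


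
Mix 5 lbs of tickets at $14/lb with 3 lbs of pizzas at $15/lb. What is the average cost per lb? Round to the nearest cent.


Cost of tickets:
5 x $14 = $70
Cost of pizzas:
3 x $15 = $45
Total cost: $70 + $45 = $115
Total weight: 8 lbs
Average: $115 / 8 = $14.375 ≈ $14.38/lb

$14.38/lb


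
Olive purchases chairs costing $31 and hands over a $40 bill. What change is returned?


Start with the amount paid:
$40
Subtract the price:
$40 - $31 = $9

$9


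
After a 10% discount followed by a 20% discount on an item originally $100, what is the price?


First discount:
10% of $100 = $10
Price after first discount:
$100 - $10 = $90
Second discount:
20% of $90 = $18
Final price:
$90 - $18 = $72

$72


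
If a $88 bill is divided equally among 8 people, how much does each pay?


Total bill: $88
Number of people: 8
Each pays: $88 / 8 = $11

$11


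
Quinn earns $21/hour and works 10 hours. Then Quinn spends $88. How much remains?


Calculate earnings:
10 x $21 = $210
Subtract spending:
$210 - $88 = $122

$122


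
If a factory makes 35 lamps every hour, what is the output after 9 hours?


Production rate: 35 lamps per hour
Time: 9 hours
Total: 35 x 9 = 315 lamps

315 lamps


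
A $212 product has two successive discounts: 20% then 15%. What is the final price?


First discount:
20% of $212 = $42.40
Price after first discount:
$212 - $42.40 = $169.60
Second discount:
15% of $169.60 = $25.44
Final price:
$169.60 - $25.44 = $144.16

$144.16


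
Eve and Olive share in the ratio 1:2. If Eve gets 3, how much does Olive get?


Find the multiplier:
3 / 1 = 3
Apply to Olive's share:
2 x 3 = 6

6


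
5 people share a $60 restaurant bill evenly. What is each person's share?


Total bill: $60
Number of people: 5
Each pays: $60 / 5 = $12

$12


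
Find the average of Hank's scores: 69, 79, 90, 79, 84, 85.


Add the scores:
69 + 79 + 90 + 79 + 84 + 85 = 486
Divide by the number of tests:
486 / 6 = 81

81


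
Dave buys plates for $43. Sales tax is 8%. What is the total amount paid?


Calculate the tax:
8% of $43 = $3.44
Add tax to price:
$43 + $3.44 = $46.44

$46.44


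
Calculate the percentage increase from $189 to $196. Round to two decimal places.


Find the absolute change:
|196 - 189| = 7
Divide by original and multiply by 100:
7 / 189 x 100 = 3.7037...% ≈ 3.7%

3.7%


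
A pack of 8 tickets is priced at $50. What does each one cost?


Total cost: $50
Number of items: 8
Unit price: $50 / 8 = $6.25

$6.25


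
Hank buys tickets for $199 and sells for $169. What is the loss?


Selling price = $169
Cost price = $199
Loss = cost price - selling price:
Loss = $199 - $169 = $30

$30


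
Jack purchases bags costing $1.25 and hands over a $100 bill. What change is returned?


Start with the amount paid:
$100
Subtract the price:
$100 - $1.25 = $98.75

$98.75


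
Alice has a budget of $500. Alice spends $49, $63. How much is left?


Add up expenses:
$49 + $63 = $112
Subtract from budget:
$500 - $112 = $388

$388


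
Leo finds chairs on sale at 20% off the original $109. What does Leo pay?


Calculate the discount amount:
20% of $109 = $21.80
Subtract from original:
$109 - $21.80 = $87.20

$87.20


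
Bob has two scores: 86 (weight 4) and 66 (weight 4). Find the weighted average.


Weighted sum:
4 x 86 + 4 x 66 = 608
Total weight:
4 + 4 = 8
Weighted average:
608 / 8 = 76

76


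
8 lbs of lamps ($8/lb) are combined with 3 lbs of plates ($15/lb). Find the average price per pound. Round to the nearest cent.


Cost of lamps:
8 x $8 = $64
Cost of plates:
3 x $15 = $45
Total cost: $64 + $45 = $109
Total weight: 11 lbs
Average: $109 / 11 = $9.9090... ≈ $9.91/lb

$9.91/lb


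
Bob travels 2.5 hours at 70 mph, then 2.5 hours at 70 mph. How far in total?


Leg 1 distance:
70 x 2.5 = 175 miles
Leg 2 distance:
70 x 2.5 = 175 miles
Total distance:
175 + 175 = 350 miles

350 miles


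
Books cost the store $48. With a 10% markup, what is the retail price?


Calculate the markup amount:
10% of $48 = $4.80
Add to cost:
$48 + $4.80 = $52.80

$52.80


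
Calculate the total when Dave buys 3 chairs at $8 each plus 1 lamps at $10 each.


Cost of chairs:
3 x $8 = $24
Cost of lamps:
1 x $10 = $10
Add both:
$24 + $10 = $34

$34


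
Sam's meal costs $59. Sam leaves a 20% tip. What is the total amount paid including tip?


Calculate the tip:
20% of $59 = $11.80
Add tip to meal cost:
$59 + $11.80 = $70.80

$70.80


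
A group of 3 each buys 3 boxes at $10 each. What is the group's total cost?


Cost per person:
3 x $10 = $30
Group total:
3 x $30 = $90

$90


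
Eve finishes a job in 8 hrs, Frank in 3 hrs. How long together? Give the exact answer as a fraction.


Eve's rate: 1/8 of the job per hour
Frank's rate: 1/3 of the job per hour
Combined rate: 1/8 + 1/3 = 11/24 per hour
Time = 1 / (11/24) = 24/11 hours (≈ 2.18 hours)

24/11 hours


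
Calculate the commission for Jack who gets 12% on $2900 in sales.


Convert rate to decimal:
12% = 0.12
Multiply by sales:
$2900 x 0.12 = $348

$348


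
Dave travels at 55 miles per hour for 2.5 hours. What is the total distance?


Use the formula: distance = speed x time
Speed = 55 mph, Time = 2.5 hours
55 x 2.5 = 137.5 miles

137.5 miles


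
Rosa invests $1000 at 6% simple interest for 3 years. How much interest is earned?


Use the formula I = P x R x T / 100
P x R x T = 1000 x 6 x 3 = 18000
I = 18000 / 100 = $180

$180


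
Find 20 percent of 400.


Convert percentage to decimal:
20% = 0.2
Multiply:
400 x 0.2 = 80

80


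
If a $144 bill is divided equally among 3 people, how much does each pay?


Total bill: $144
Number of people: 3
Each pays: $144 / 3 = $48

$48


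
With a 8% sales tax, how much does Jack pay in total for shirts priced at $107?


Calculate the tax:
8% of $107 = $8.56
Add tax to price:
$107 + $8.56 = $115.56

$115.56


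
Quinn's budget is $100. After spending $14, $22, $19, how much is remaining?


Add up expenses:
$14 + $22 + $19 = $55
Subtract from budget:
$100 - $55 = $45

$45


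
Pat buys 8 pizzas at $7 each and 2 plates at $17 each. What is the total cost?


Cost of pizzas:
8 x $7 = $56
Cost of plates:
2 x $17 = $34
Add both:
$56 + $34 = $90

$90


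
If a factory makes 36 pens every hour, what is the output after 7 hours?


Production rate: 36 pens per hour
Time: 7 hours
Total: 36 x 7 = 252 pens

252 pens


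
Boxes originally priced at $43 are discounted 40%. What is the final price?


Calculate the discount amount:
40% of $43 = $17.20
Subtract from original:
$43 - $17.20 = $25.80

$25.80


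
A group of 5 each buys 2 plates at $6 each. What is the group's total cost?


Cost per person:
2 x $6 = $12
Group total:
5 x $12 = $60

$60


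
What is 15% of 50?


Convert percentage to decimal:
15% = 0.15
Multiply:
50 x 0.15 = 7.5

7.5


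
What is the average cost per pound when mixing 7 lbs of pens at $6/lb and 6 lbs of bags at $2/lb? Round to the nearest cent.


Cost of pens:
7 x $6 = $42
Cost of bags:
6 x $2 = $12
Total cost: $42 + $12 = $54
Total weight: 13 lbs
Average: $54 / 13 = $4.1538... ≈ $4.15/lb

$4.15/lb


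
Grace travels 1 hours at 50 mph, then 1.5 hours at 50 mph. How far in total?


Leg 1 distance:
50 x 1 = 50 miles
Leg 2 distance:
50 x 1.5 = 75 miles
Total distance:
50 + 75 = 125 miles

125 miles


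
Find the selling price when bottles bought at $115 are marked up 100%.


Calculate the markup amount:
100% of $115 = $115
Add to cost:
$115 + $115 = $230

$230


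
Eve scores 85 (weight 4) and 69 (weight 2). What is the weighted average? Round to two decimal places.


Weighted sum:
4 x 85 + 2 x 69 = 478
Total weight:
4 + 2 = 6
Weighted average:
478 / 6 = 79.6666... ≈ 79.67

79.67


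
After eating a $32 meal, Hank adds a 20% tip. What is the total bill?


Calculate the tip:
20% of $32 = $6.40
Add tip to meal cost:
$32 + $6.40 = $38.40

$38.40


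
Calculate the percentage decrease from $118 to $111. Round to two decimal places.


Find the absolute change:
|111 - 118| = 7
Divide by original and multiply by 100:
7 / 118 x 100 = 5.9322...% ≈ 5.93%

5.93%


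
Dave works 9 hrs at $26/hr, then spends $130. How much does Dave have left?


Calculate earnings:
9 x $26 = $234
Subtract spending:
$234 - $130 = $104

$104


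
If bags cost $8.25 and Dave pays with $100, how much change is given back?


Start with the amount paid:
$100
Subtract the price:
$100 - $8.25 = $91.75

$91.75


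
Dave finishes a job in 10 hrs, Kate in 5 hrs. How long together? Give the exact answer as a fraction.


Dave's rate: 1/10 of the job per hour
Kate's rate: 1/5 of the job per hour
Combined rate: 1/10 + 1/5 = 3/10 per hour
Time = 1 / (3/10) = 10/3 hours (≈ 3.33 hours)

10/3 hours


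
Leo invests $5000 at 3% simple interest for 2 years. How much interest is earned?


Use the formula I = P x R x T / 100
P x R x T = 5000 x 3 x 2 = 30000
I = 30000 / 100 = $300

$300


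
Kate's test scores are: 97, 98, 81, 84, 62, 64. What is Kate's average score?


Add the scores:
97 + 98 + 81 + 84 + 62 + 64 = 486
Divide by the number of tests:
486 / 6 = 81

81


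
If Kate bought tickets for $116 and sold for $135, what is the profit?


Selling price = $135
Cost price = $116
Profit = selling price - cost price:
Profit = $135 - $116 = $19

$19


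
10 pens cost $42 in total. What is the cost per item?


Total cost: $42
Number of items: 10
Unit price: $42 / 10 = $4.20

$4.20


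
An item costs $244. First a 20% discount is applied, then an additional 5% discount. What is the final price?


First discount:
20% of $244 = $48.80
Price after first discount:
$244 - $48.80 = $195.20
Second discount:
5% of $195.20 = $9.76
Final price:
$195.20 - $9.76 = $185.44

$185.44


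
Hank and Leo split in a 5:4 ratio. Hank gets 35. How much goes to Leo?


Find the multiplier:
35 / 5 = 7
Apply to Leo's share:
4 x 7 = 28

28


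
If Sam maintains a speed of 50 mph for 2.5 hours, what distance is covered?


Use the formula: distance = speed x time
Speed = 50 mph, Time = 2.5 hours
50 x 2.5 = 125 miles

125 miles


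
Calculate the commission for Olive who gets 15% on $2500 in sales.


Convert rate to decimal:
15% = 0.15
Multiply by sales:
$2500 x 0.15 = $375

$375


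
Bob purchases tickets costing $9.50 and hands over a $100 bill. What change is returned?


Start with the amount paid:
$100
Subtract the price:
$100 - $9.50 = $90.50

$90.50


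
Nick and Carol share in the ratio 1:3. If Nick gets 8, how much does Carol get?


Find the multiplier:
8 / 1 = 8
Apply to Carol's share:
3 x 8 = 24

24


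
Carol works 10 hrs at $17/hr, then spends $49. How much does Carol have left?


Calculate earnings:
10 x $17 = $170
Subtract spending:
$170 - $49 = $121

$121


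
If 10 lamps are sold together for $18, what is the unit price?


Total cost: $18
Number of items: 10
Unit price: $18 / 10 = $1.80

$1.80


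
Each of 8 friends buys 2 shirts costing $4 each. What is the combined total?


Cost per person:
2 x $4 = $8
Group total:
8 x $8 = $64

$64


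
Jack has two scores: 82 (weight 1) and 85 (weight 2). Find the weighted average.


Weighted sum:
1 x 82 + 2 x 85 = 252
Total weight:
1 + 2 = 3
Weighted average:
252 / 3 = 84

84


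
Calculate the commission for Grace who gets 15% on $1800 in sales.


Convert rate to decimal:
15% = 0.15
Multiply by sales:
$1800 x 0.15 = $270

$270


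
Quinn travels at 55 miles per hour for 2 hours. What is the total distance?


Use the formula: distance = speed x time
Speed = 55 mph, Time = 2 hours
55 x 2 = 110 miles

110 miles


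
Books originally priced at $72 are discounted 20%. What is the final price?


Calculate the discount amount:
20% of $72 = $14.40
Subtract from original:
$72 - $14.40 = $57.60

$57.60


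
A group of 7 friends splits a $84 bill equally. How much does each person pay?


Total bill: $84
Number of people: 7
Each pays: $84 / 7 = $12

$12


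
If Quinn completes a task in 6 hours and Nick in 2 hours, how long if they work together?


Quinn's rate: 1/6 of the job per hour
Nick's rate: 1/2 of the job per hour
Combined rate: 1/6 + 1/2 = 2/3 per hour
Time = 1 / (2/3) = 3/2 = 1.5 hours

1.5 hours


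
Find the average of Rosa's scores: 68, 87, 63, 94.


Add the scores:
68 + 87 + 63 + 94 = 312
Divide by the number of tests:
312 / 4 = 78

78


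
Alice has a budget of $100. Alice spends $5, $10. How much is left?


Add up expenses:
$5 + $10 = $15
Subtract from budget:
$100 - $15 = $85

$85


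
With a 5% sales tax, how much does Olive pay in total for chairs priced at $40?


Calculate the tax:
5% of $40 = $2
Add tax to price:
$40 + $2 = $42

$42


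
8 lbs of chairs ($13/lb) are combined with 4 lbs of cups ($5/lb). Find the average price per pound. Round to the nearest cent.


Cost of chairs:
8 x $13 = $104
Cost of cups:
4 x $5 = $20
Total cost: $104 + $20 = $124
Total weight: 12 lbs
Average: $124 / 12 = $10.3333... ≈ $10.33/lb

$10.33/lb


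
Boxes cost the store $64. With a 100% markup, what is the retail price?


Calculate the markup amount:
100% of $64 = $64
Add to cost:
$64 + $64 = $128

$128


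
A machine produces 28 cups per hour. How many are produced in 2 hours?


Production rate: 28 cups per hour
Time: 2 hours
Total: 28 x 2 = 56 cups

56 cups


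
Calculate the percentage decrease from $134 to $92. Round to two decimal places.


Find the absolute change:
|92 - 134| = 42
Divide by original and multiply by 100:
42 / 134 x 100 = 31.3432...% ≈ 31.34%

31.34%


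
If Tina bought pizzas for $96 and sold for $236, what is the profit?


Selling price = $236
Cost price = $96
Profit = selling price - cost price:
Profit = $236 - $96 = $140

$140


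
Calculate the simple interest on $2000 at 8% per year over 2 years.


Use the formula I = P x R x T / 100
P x R x T = 2000 x 8 x 2 = 32000
I = 32000 / 100 = $320

$320


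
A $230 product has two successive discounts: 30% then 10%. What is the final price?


First discount:
30% of $230 = $69
Price after first discount:
$230 - $69 = $161
Second discount:
10% of $161 = $16.10
Final price:
$161 - $16.10 = $144.90

$144.90


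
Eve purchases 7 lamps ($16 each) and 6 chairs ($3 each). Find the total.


Cost of lamps:
7 x $16 = $112
Cost of chairs:
6 x $3 = $18
Add both:
$112 + $18 = $130

$130


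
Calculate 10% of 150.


Convert percentage to decimal:
10% = 0.1
Multiply:
150 x 0.1 = 15

15


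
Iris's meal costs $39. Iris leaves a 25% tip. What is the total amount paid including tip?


Calculate the tip:
25% of $39 = $9.75
Add tip to meal cost:
$39 + $9.75 = $48.75

$48.75


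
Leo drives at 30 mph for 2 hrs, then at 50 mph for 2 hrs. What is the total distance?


Leg 1 distance:
30 x 2 = 60 miles
Leg 2 distance:
50 x 2 = 100 miles
Total distance:
60 + 100 = 160 miles

160 miles


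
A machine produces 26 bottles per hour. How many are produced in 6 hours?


Production rate: 26 bottles per hour
Time: 6 hours
Total: 26 x 6 = 156 bottles

156 bottles


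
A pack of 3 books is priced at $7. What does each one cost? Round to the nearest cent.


Total cost: $7
Number of items: 3
Unit price: $7 / 3 = $2.3333... ≈ $2.33

$2.33


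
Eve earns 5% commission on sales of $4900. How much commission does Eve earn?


Convert rate to decimal:
5% = 0.05
Multiply by sales:
$4900 x 0.05 = $245

$245


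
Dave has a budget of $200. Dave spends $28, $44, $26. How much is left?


Add up expenses:
$28 + $44 + $26 = $98
Subtract from budget:
$200 - $98 = $102

$102


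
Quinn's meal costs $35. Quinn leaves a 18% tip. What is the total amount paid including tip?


Calculate the tip:
18% of $35 = $6.30
Add tip to meal cost:
$35 + $6.30 = $41.30

$41.30


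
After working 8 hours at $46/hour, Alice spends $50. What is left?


Calculate earnings:
8 x $46 = $368
Subtract spending:
$368 - $50 = $318

$318


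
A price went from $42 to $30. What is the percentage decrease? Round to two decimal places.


Find the absolute change:
|30 - 42| = 12
Divide by original and multiply by 100:
12 / 42 x 100 = 28.5714...% ≈ 28.57%

28.57%


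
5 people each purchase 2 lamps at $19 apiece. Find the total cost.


Cost per person:
2 x $19 = $38
Group total:
5 x $38 = $190

$190


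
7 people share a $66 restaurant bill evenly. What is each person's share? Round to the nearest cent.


Total bill: $66
Number of people: 7
Each pays: $66 / 7 = $9.4285... ≈ $9.43

$9.43


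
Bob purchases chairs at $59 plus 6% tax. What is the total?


Calculate the tax:
6% of $59 = $3.54
Add tax to price:
$59 + $3.54 = $62.54

$62.54


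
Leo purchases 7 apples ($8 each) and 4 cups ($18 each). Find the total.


Cost of apples:
7 x $8 = $56
Cost of cups:
4 x $18 = $72
Add both:
$56 + $72 = $128

$128


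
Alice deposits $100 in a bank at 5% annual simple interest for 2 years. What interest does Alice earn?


Use the formula I = P x R x T / 100
P x R x T = 100 x 5 x 2 = 1000
I = 1000 / 100 = $10

$10


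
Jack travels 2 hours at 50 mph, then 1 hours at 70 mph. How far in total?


Leg 1 distance:
50 x 2 = 100 miles
Leg 2 distance:
70 x 1 = 70 miles
Total distance:
100 + 70 = 170 miles

170 miles


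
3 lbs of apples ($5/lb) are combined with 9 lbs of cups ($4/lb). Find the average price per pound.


Cost of apples:
3 x $5 = $15
Cost of cups:
9 x $4 = $36
Total cost: $15 + $36 = $51
Total weight: 12 lbs
Average: $51 / 12 = $4.25/lb

$4.25/lb


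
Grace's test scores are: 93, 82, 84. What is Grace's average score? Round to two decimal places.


Add the scores:
93 + 82 + 84 = 259
Divide by the number of tests:
259 / 3 = 86.3333... ≈ 86.33

86.33


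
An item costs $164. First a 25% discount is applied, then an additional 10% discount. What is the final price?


First discount:
25% of $164 = $41
Price after first discount:
$164 - $41 = $123
Second discount:
10% of $123 = $12.30
Final price:
$123 - $12.30 = $110.70

$110.70


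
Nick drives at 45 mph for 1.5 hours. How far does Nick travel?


Use the formula: distance = speed x time
Speed = 45 mph, Time = 1.5 hours
45 x 1.5 = 67.5 miles

67.5 miles


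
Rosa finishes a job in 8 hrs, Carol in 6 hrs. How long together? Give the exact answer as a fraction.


Rosa's rate: 1/8 of the job per hour
Carol's rate: 1/6 of the job per hour
Combined rate: 1/8 + 1/6 = 7/24 per hour
Time = 1 / (7/24) = 24/7 hours (≈ 3.43 hours)

24/7 hours


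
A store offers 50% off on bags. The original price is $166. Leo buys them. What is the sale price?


Calculate the discount amount:
50% of $166 = $83
Subtract from original:
$166 - $83 = $83

$83


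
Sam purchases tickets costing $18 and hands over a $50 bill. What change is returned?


Start with the amount paid:
$50
Subtract the price:
$50 - $18 = $32

$32


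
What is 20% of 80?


Convert percentage to decimal:
20% = 0.2
Multiply:
80 x 0.2 = 16

16


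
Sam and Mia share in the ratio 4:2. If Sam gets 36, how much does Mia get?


Find the multiplier:
36 / 4 = 9
Apply to Mia's share:
2 x 9 = 18

18


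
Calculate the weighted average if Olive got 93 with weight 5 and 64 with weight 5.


Weighted sum:
5 x 93 + 5 x 64 = 785
Total weight:
5 + 5 = 10
Weighted average:
785 / 10 = 78.5

78.5


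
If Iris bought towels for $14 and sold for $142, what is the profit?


Selling price = $142
Cost price = $14
Profit = selling price - cost price:
Profit = $142 - $14 = $128

$128


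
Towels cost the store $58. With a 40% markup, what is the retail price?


Calculate the markup amount:
40% of $58 = $23.20
Add to cost:
$58 + $23.20 = $81.20

$81.20


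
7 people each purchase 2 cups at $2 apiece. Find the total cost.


Cost per person:
2 x $2 = $4
Group total:
7 x $4 = $28

$28


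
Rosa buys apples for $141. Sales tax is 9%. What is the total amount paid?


Calculate the tax:
9% of $141 = $12.69
Add tax to price:
$141 + $12.69 = $153.69

$153.69


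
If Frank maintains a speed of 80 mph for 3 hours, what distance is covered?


Use the formula: distance = speed x time
Speed = 80 mph, Time = 3 hours
80 x 3 = 240 miles

240 miles


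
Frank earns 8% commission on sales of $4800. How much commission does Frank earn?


Convert rate to decimal:
8% = 0.08
Multiply by sales:
$4800 x 0.08 = $384

$384


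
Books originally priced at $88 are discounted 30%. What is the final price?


Calculate the discount amount:
30% of $88 = $26.40
Subtract from original:
$88 - $26.40 = $61.60

$61.60


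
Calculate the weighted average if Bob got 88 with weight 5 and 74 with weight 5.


Weighted sum:
5 x 88 + 5 x 74 = 810
Total weight:
5 + 5 = 10
Weighted average:
810 / 10 = 81

81


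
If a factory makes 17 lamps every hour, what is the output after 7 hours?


Production rate: 17 lamps per hour
Time: 7 hours
Total: 17 x 7 = 119 lamps

119 lamps


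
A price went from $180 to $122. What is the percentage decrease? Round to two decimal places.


Find the absolute change:
|122 - 180| = 58
Divide by original and multiply by 100:
58 / 180 x 100 = 32.2222...% ≈ 32.22%

32.22%


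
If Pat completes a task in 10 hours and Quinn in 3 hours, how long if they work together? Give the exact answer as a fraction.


Pat's rate: 1/10 of the job per hour
Quinn's rate: 1/3 of the job per hour
Combined rate: 1/10 + 1/3 = 13/30 per hour
Time = 1 / (13/30) = 30/13 hours (≈ 2.31 hours)

30/13 hours


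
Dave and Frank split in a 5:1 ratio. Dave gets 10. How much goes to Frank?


Find the multiplier:
10 / 5 = 2
Apply to Frank's share:
1 x 2 = 2

2


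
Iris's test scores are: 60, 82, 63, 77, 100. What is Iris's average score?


Add the scores:
60 + 82 + 63 + 77 + 100 = 382
Divide by the number of tests:
382 / 5 = 76.4

76.4


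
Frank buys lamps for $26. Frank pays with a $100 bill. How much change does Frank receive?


Start with the amount paid:
$100
Subtract the price:
$100 - $26 = $74

$74


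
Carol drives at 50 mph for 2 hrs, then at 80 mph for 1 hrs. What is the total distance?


Leg 1 distance:
50 x 2 = 100 miles
Leg 2 distance:
80 x 1 = 80 miles
Total distance:
100 + 80 = 180 miles

180 miles


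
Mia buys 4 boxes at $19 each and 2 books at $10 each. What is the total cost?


Cost of boxes:
4 x $19 = $76
Cost of books:
2 x $10 = $20
Add both:
$76 + $20 = $96

$96


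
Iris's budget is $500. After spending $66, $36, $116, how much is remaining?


Add up expenses:
$66 + $36 + $116 = $218
Subtract from budget:
$500 - $218 = $282

$282


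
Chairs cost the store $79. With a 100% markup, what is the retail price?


Calculate the markup amount:
100% of $79 = $79
Add to cost:
$79 + $79 = $158

$158


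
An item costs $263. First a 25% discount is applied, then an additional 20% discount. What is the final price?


First discount:
25% of $263 = $65.75
Price after first discount:
$263 - $65.75 = $197.25
Second discount:
20% of $197.25 = $39.45
Final price:
$197.25 - $39.45 = $157.80

$157.80


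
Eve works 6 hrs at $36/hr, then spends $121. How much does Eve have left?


Calculate earnings:
6 x $36 = $216
Subtract spending:
$216 - $121 = $95

$95


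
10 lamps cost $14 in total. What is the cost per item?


Total cost: $14
Number of items: 10
Unit price: $14 / 10 = $1.40

$1.40


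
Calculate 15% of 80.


Convert percentage to decimal:
15% = 0.15
Multiply:
80 x 0.15 = 12

12


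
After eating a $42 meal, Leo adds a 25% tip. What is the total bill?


Calculate the tip:
25% of $42 = $10.50
Add tip to meal cost:
$42 + $10.50 = $52.50

$52.50


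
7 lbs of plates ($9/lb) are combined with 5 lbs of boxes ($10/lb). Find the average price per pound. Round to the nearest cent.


Cost of plates:
7 x $9 = $63
Cost of boxes:
5 x $10 = $50
Total cost: $63 + $50 = $113
Total weight: 12 lbs
Average: $113 / 12 = $9.4166... ≈ $9.42/lb

$9.42/lb


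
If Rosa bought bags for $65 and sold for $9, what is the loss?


Selling price = $9
Cost price = $65
Loss = cost price - selling price:
Loss = $65 - $9 = $56

$56


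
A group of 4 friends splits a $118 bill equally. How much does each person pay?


Total bill: $118
Number of people: 4
Each pays: $118 / 4 = $29.50

$29.50


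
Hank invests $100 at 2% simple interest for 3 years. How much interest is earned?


Use the formula I = P x R x T / 100
P x R x T = 100 x 2 x 3 = 600
I = 600 / 100 = $6

$6


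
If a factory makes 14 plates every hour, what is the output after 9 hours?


Production rate: 14 plates per hour
Time: 9 hours
Total: 14 x 9 = 126 plates

126 plates


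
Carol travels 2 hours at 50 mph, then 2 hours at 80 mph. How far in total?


Leg 1 distance:
50 x 2 = 100 miles
Leg 2 distance:
80 x 2 = 160 miles
Total distance:
100 + 160 = 260 miles

260 miles


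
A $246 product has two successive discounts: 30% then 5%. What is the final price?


First discount:
30% of $246 = $73.80
Price after first discount:
$246 - $73.80 = $172.20
Second discount:
5% of $172.20 = $8.61
Final price:
$172.20 - $8.61 = $163.59

$163.59


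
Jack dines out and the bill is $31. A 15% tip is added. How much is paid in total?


Calculate the tip:
15% of $31 = $4.65
Add tip to meal cost:
$31 + $4.65 = $35.65

$35.65


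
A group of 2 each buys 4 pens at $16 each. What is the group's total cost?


Cost per person:
4 x $16 = $64
Group total:
2 x $64 = $128

$128


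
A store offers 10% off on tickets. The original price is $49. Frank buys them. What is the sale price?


Calculate the discount amount:
10% of $49 = $4.90
Subtract from original:
$49 - $4.90 = $44.10

$44.10


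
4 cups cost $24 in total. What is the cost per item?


Total cost: $24
Number of items: 4
Unit price: $24 / 4 = $6

$6


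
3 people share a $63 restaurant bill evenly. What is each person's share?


Total bill: $63
Number of people: 3
Each pays: $63 / 3 = $21

$21


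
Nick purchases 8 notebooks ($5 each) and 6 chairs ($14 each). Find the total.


Cost of notebooks:
8 x $5 = $40
Cost of chairs:
6 x $14 = $84
Add both:
$40 + $84 = $124

$124


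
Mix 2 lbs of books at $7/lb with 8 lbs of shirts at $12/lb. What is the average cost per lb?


Cost of books:
2 x $7 = $14
Cost of shirts:
8 x $12 = $96
Total cost: $14 + $96 = $110
Total weight: 10 lbs
Average: $110 / 10 = $11/lb

$11/lb


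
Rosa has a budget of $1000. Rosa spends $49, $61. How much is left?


Add up expenses:
$49 + $61 = $110
Subtract from budget:
$1000 - $110 = $890

$890


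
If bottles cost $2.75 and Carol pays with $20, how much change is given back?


Start with the amount paid:
$20
Subtract the price:
$20 - $2.75 = $17.25

$17.25


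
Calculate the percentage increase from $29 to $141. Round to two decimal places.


Find the absolute change:
|141 - 29| = 112
Divide by original and multiply by 100:
112 / 29 x 100 = 386.2068...% ≈ 386.21%

386.21%


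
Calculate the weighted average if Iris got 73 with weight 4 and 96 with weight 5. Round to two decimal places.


Weighted sum:
4 x 73 + 5 x 96 = 772
Total weight:
4 + 5 = 9
Weighted average:
772 / 9 = 85.7777... ≈ 85.78

85.78


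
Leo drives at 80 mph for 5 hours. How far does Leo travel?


Use the formula: distance = speed x time
Speed = 80 mph, Time = 5 hours
80 x 5 = 400 miles

400 miles


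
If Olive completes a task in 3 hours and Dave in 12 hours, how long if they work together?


Olive's rate: 1/3 of the job per hour
Dave's rate: 1/12 of the job per hour
Combined rate: 1/3 + 1/12 = 5/12 per hour
Time = 1 / (5/12) = 12/5 = 2.4 hours

2.4 hours


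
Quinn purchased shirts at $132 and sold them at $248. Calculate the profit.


Selling price = $248
Cost price = $132
Profit = selling price - cost price:
Profit = $248 - $132 = $116

$116


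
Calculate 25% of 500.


Convert percentage to decimal:
25% = 0.25
Multiply:
500 x 0.25 = 125

125


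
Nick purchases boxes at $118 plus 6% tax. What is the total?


Calculate the tax:
6% of $118 = $7.08
Add tax to price:
$118 + $7.08 = $125.08

$125.08


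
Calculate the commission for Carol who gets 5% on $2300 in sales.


Convert rate to decimal:
5% = 0.05
Multiply by sales:
$2300 x 0.05 = $115

$115


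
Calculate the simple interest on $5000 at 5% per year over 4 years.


Use the formula I = P x R x T / 100
P x R x T = 5000 x 5 x 4 = 100000
I = 100000 / 100 = $1000

$1000


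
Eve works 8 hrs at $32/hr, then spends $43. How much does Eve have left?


Calculate earnings:
8 x $32 = $256
Subtract spending:
$256 - $43 = $213

$213


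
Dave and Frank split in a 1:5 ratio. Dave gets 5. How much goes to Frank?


Find the multiplier:
5 / 1 = 5
Apply to Frank's share:
5 x 5 = 25

25


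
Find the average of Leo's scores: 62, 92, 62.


Add the scores:
62 + 92 + 62 = 216
Divide by the number of tests:
216 / 3 = 72

72


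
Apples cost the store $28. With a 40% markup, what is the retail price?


Calculate the markup amount:
40% of $28 = $11.20
Add to cost:
$28 + $11.20 = $39.20

$39.20


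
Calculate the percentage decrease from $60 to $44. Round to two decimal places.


Find the absolute change:
|44 - 60| = 16
Divide by original and multiply by 100:
16 / 60 x 100 = 26.6666...% ≈ 26.67%

26.67%


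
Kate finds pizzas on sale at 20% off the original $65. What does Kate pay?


Calculate the discount amount:
20% of $65 = $13
Subtract from original:
$65 - $13 = $52

$52


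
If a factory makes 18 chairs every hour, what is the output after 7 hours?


Production rate: 18 chairs per hour
Time: 7 hours
Total: 18 x 7 = 126 chairs

126 chairs


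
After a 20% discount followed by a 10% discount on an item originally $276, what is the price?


First discount:
20% of $276 = $55.20
Price after first discount:
$276 - $55.20 = $220.80
Second discount:
10% of $220.80 = $22.08
Final price:
$220.80 - $22.08 = $198.72

$198.72


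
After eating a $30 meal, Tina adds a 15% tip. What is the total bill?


Calculate the tip:
15% of $30 = $4.50
Add tip to meal cost:
$30 + $4.50 = $34.50

$34.50


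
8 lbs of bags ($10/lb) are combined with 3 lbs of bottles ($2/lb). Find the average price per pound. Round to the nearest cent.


Cost of bags:
8 x $10 = $80
Cost of bottles:
3 x $2 = $6
Total cost: $80 + $6 = $86
Total weight: 11 lbs
Average: $86 / 11 = $7.8181... ≈ $7.82/lb

$7.82/lb


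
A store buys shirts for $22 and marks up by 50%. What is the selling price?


Calculate the markup amount:
50% of $22 = $11
Add to cost:
$22 + $11 = $33

$33


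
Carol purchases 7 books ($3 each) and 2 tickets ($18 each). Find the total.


Cost of books:
7 x $3 = $21
Cost of tickets:
2 x $18 = $36
Add both:
$21 + $36 = $57

$57


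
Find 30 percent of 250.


Convert percentage to decimal:
30% = 0.3
Multiply:
250 x 0.3 = 75

75


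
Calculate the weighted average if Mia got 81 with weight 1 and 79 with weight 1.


Weighted sum:
1 x 81 + 1 x 79 = 160
Total weight:
1 + 1 = 2
Weighted average:
160 / 2 = 80

80


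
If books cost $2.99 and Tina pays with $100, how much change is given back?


Start with the amount paid:
$100
Subtract the price:
$100 - $2.99 = $97.01

$97.01


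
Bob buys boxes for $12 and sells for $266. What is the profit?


Selling price = $266
Cost price = $12
Profit = selling price - cost price:
Profit = $266 - $12 = $254

$254


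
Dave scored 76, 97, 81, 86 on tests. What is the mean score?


Add the scores:
76 + 97 + 81 + 86 = 340
Divide by the number of tests:
340 / 4 = 85

85


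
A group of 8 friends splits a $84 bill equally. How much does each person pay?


Total bill: $84
Number of people: 8
Each pays: $84 / 8 = $10.50

$10.50


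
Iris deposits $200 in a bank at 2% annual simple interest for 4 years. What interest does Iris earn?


Use the formula I = P x R x T / 100
P x R x T = 200 x 2 x 4 = 1600
I = 1600 / 100 = $16

$16


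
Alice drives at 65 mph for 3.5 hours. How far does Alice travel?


Use the formula: distance = speed x time
Speed = 65 mph, Time = 3.5 hours
65 x 3.5 = 227.5 miles

227.5 miles


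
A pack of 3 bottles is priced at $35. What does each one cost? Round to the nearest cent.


Total cost: $35
Number of items: 3
Unit price: $35 / 3 = $11.6666... ≈ $11.67

$11.67


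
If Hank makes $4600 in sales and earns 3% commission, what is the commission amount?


Convert rate to decimal:
3% = 0.03
Multiply by sales:
$4600 x 0.03 = $138

$138


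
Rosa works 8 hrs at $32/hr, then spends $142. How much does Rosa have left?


Calculate earnings:
8 x $32 = $256
Subtract spending:
$256 - $142 = $114

$114


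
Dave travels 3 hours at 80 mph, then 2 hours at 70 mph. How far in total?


Leg 1 distance:
80 x 3 = 240 miles
Leg 2 distance:
70 x 2 = 140 miles
Total distance:
240 + 140 = 380 miles

380 miles


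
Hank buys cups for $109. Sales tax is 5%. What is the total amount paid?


Calculate the tax:
5% of $109 = $5.45
Add tax to price:
$109 + $5.45 = $114.45

$114.45


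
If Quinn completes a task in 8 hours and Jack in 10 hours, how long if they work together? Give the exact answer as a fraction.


Quinn's rate: 1/8 of the job per hour
Jack's rate: 1/10 of the job per hour
Combined rate: 1/8 + 1/10 = 9/40 per hour
Time = 1 / (9/40) = 40/9 hours (≈ 4.44 hours)

40/9 hours


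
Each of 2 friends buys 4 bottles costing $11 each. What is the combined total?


Cost per person:
4 x $11 = $44
Group total:
2 x $44 = $88

$88


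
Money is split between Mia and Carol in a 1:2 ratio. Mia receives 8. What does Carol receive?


Find the multiplier:
8 / 1 = 8
Apply to Carol's share:
2 x 8 = 16

16


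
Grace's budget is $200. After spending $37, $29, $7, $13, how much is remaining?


Add up expenses:
$37 + $29 + $7 + $13 = $86
Subtract from budget:
$200 - $86 = $114

$114


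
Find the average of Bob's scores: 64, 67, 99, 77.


Add the scores:
64 + 67 + 99 + 77 = 307
Divide by the number of tests:
307 / 4 = 76.75

76.75


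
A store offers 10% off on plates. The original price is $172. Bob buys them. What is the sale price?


Calculate the discount amount:
10% of $172 = $17.20
Subtract from original:
$172 - $17.20 = $154.80

$154.80


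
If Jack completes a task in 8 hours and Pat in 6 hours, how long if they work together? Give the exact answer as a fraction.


Jack's rate: 1/8 of the job per hour
Pat's rate: 1/6 of the job per hour
Combined rate: 1/8 + 1/6 = 7/24 per hour
Time = 1 / (7/24) = 24/7 hours (≈ 3.43 hours)

24/7 hours


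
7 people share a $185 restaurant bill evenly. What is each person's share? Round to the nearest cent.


Total bill: $185
Number of people: 7
Each pays: $185 / 7 = $26.4285... ≈ $26.43

$26.43


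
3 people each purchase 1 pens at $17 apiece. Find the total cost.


Cost per person:
1 x $17 = $17
Group total:
3 x $17 = $51

$51


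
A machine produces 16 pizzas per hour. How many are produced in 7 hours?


Production rate: 16 pizzas per hour
Time: 7 hours
Total: 16 x 7 = 112 pizzas

112 pizzas


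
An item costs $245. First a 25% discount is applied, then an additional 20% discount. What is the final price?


First discount:
25% of $245 = $61.25
Price after first discount:
$245 - $61.25 = $183.75
Second discount:
20% of $183.75 = $36.75
Final price:
$183.75 - $36.75 = $147

$147


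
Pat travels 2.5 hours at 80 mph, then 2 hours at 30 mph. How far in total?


Leg 1 distance:
80 x 2.5 = 200 miles
Leg 2 distance:
30 x 2 = 60 miles
Total distance:
200 + 60 = 260 miles

260 miles
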